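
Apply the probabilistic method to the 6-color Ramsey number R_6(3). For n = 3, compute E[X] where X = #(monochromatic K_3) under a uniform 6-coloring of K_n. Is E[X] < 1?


E[X] = C(3, 3) · 6^{1 − 3} = 1 · 6^{−2} = 1/36.
As a reduced fraction: E[X] = 1/36 ≈ 0.028.
Is E[X] < 1? YES.
Since E[X] < 1, there exists a 6-coloring of K_{3} with no monochromatic K_3; hence R_6(3) > 3.

E[X] = 1/36 ≈ 0.028; E[X] < 1, so R_6(3) > 3.


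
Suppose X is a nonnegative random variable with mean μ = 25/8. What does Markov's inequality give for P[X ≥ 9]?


μ = E[X] = 25/8, a = 9.
Markov: P[X ≥ 9] ≤ μ/a = (25/8)/9 = 25/72.
Numerically: ≈ 0.34722.
(Since a = 9 > μ = 3.12500, the bound 25/72 is < 1 and informative.)

P[X ≥ 9] ≤ 25/72 ≈ 0.34722.


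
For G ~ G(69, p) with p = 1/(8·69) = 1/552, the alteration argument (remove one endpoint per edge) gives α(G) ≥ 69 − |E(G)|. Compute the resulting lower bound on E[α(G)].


E[|E(G)|] = C(69, 2)·p = 2346 · (1/552) = 17/4.
E[α(G)] ≥ n − E[|E(G)|] = 69 − 17/4 = 259/4.
Numerically: ≈ 64.75000.
(This is only a lower bound; the true E[α(G)] may be larger.)

E[α(G)] ≥ 259/4 ≈ 64.75000.


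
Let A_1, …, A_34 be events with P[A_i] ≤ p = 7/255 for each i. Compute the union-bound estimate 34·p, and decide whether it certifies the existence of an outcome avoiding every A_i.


Union bound: P[∪_{i=1}^{34} A_i] ≤ Σ_i P[A_i] ≤ 34·p = 34·(7/255) = 14/15.
Numerically: 14/15 ≈ 0.933.
Is 14/15 < 1? YES.
Since P[∪ A_i] ≤ 14/15 < 1, the complement has P[∩ A_i^c] ≥ 1 − 14/15 = 1/15 > 0, so some outcome avoids every A_i.

34·p = 14/15 ≈ 0.933; existence CERTIFIED by the union bound.


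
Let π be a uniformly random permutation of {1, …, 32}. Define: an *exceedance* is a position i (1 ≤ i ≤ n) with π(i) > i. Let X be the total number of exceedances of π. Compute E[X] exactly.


Write X = Σ_{i=1}^{32} X_i, where X_i = 1_{π(i) > i}.
For each fixed i, π(i) is uniform over {1, …, 32} (marginal of a uniform permutation), so P[π(i) > i] = (n − i)/n. Summing: Σ_{i=1}^{32} (n − i)/n = (0 + 1 + … + 31)/32 = 32(32 − 1)/(2·32) = (32 − 1)/2.
Hence E[X] = Σ_{i=1}^{32} (32 − i)/32 = 31/2 ≈ 15.500000.

E[X] = 31/2 = 15.500000.


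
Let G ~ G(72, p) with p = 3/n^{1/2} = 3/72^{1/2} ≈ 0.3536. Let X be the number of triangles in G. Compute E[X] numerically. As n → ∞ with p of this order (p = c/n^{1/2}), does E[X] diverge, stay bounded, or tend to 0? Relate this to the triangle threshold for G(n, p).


Number of potential triangles: C(72, 3) = 59640.
Each occurs with probability p³ ≈ (0.3536)³ ≈ 4.419417e-02.
By linearity: E[X] = C(72, 3)·p³ ≈ 59640 · 4.419417e-02 ≈ 2635.7405.
Since α = 1/2 < 1, p = c/n^{1/2} ≫ 1/n is above the triangle threshold p ~ 1/n. Asymptotically E[X] ~ (c³/6)·n^{3(1−α)} = (3³/6)·n^{1.5} → ∞; triangles are abundant w.h.p.

E[X] ≈ 2635.7405; in regime p = Θ(1/n^{1/2}) E[X] diverges (above the triangle threshold p ~ 1/n).


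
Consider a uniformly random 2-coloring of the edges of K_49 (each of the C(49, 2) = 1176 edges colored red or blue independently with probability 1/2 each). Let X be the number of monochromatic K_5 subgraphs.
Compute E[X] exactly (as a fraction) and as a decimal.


Let X = Σ_S X_S over the C(49, 5) = 1906884 subsets S of size 5, where X_S = 1 if the K_5 on S is monochromatic.
For a fixed S, the K_5 on S has C(5, 2) = 10 edges. P[all 10 edges red] = (1/2)^10, and likewise for blue, so P[monochromatic] = 2·(1/2)^10 = 2^{1 − 10} = 1/512.
By linearity: E[X] = C(49, 5) · 2^{1 − 10} = 1906884 · 1/512 = 476721/128.
Numerically: E[X] ≈ 3724.38281.

E[X] = C(49,5)·2^(1−C(5,2)) = 476721/128 ≈ 3724.38281.


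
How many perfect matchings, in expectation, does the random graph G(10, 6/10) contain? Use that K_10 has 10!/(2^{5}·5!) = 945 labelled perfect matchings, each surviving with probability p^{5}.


K_10 has 10!/(2^{5}·5!) = 945 labelled perfect matchings.
For each such perfect matching H, let X_H = 1 if all 5 edges of H are present in G. Then P[X_H = 1] = p^{5} = (3/5)^{5} = 243/3125.
Summing the indicators: E[X] = Σ_H E[X_H] = 945 · p^{5} = 945 · 243/3125 = 45927/625.
Numerically: E[X] ≈ 73.5.

E[X] = 945 · (3/5)^{5} = 45927/625 ≈ 73.5.


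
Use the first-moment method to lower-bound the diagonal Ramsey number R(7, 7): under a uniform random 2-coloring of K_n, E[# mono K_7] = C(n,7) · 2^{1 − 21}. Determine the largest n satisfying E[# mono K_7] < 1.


We need C(n, 7) · 2^{1 − 21} < 1, i.e. C(n, 7) < 2^{21 − 1} = 1048576.
Check values of n near the boundary:
  n = 23: C(23, 7) = 245157; 245157 < 1048576? YES
  n = 24: C(24, 7) = 346104; 346104 < 1048576? YES
  n = 25: C(25, 7) = 480700; 480700 < 1048576? YES
  n = 26: C(26, 7) = 657800; 657800 < 1048576? YES
  n = 27: C(27, 7) = 888030; 888030 < 1048576? YES
  n = 28: C(28, 7) = 1184040; 1184040 < 1048576? NO
The largest n with C(n, 7) < 1048576 is n = 27 (where E[X] = 444015/524288 ≈ 0.847). Hence R(7, 7) > 27, i.e. R(7, 7) ≥ 28.

Largest n = 27; hence R(7, 7) > 27.


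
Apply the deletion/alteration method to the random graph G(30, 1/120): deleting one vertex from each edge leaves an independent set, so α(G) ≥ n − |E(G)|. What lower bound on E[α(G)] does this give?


E[|E(G)|] = C(30, 2)·p = 435 · (1/120) = 29/8.
E[α(G)] ≥ n − E[|E(G)|] = 30 − 29/8 = 211/8.
Numerically: ≈ 26.37500.
(This is only a lower bound; the true E[α(G)] may be larger.)

E[α(G)] ≥ 211/8 ≈ 26.37500.


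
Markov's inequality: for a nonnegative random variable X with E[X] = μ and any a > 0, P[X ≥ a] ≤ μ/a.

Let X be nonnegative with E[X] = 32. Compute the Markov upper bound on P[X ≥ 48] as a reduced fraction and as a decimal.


μ = E[X] = 32, a = 48.
Markov: P[X ≥ 48] ≤ μ/a = (32)/48 = 2/3.
Numerically: ≈ 0.667.
(Since a = 48 > μ = 32.000, the bound 2/3 is < 1 and informative.)

P[X ≥ 48] ≤ 2/3 ≈ 0.667.


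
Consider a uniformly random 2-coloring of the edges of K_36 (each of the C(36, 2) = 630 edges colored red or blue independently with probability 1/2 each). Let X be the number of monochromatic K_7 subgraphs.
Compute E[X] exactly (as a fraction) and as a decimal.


Let X = Σ_S X_S over the C(36, 7) = 8347680 subsets S of size 7, where X_S = 1 if the K_7 on S is monochromatic.
For a fixed S, the K_7 on S has C(7, 2) = 21 edges. P[all 21 edges red] = (1/2)^21, and likewise for blue, so P[monochromatic] = 2·(1/2)^21 = 2^{1 − 21} = 1/1048576.
Summing: E[X] = C(36, 7) · 2^{1 − 21} = 8347680 · 1/1048576 = 260865/32768.
Numerically: E[X] ≈ 7.961.

E[X] = C(36,7)·2^(1−C(7,2)) = 260865/32768 ≈ 7.961.


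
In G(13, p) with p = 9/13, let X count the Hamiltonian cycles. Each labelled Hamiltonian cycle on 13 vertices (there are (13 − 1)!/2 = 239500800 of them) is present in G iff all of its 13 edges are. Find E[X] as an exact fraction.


K_13 has (13 − 1)!/2 = 239500800 labelled Hamiltonian cycles.
For each such Hamiltonian cycle H, let X_H = 1 if all 13 edges of H are present in G. Then P[X_H = 1] = p^{13} = (9/13)^{13} = 2541865828329/302875106592253.
Summing the indicators: E[X] = Σ_H E[X_H] = 239500800 · p^{13} = 239500800 · 2541865828329/302875106592253 = 608778899377458163200/302875106592253.
Numerically: E[X] ≈ 2.01e+06.

E[X] = 239500800 · (9/13)^{13} = 608778899377458163200/302875106592253 ≈ 2.01e+06.


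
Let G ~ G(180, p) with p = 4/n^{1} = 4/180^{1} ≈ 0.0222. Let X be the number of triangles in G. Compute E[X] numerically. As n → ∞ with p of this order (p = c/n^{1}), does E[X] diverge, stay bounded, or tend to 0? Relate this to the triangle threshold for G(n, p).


Number of potential triangles: C(180, 3) = 955860.
Each occurs with probability p³ ≈ (0.0222)³ ≈ 1.09739e-05.
By linearity: E[X] = C(180, 3)·p³ ≈ 955860 · 1.09739e-05 ≈ 10.490.
Here α = 1, so p = 4/n is exactly at the triangle threshold p ~ 1/n. Asymptotically E[X] → c³/6 = 4³/6 = 32/3 ≈ 10.667, a bounded constant. In this regime the triangle count is asymptotically Poisson(c³/6).

E[X] ≈ 10.490; in regime p = Θ(1/n^{1}) E[X] stays bounded (at the triangle threshold p ~ 1/n).


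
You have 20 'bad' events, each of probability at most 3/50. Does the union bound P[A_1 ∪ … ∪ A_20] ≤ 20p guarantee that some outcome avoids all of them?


Union bound: P[∪_{i=1}^{20} A_i] ≤ Σ_i P[A_i] ≤ 20·p = 20·(3/50) = 6/5.
Numerically: 6/5 ≈ 1.200.
Is 6/5 < 1? NO.
Since the bound 6/5 is ≥ 1, the union bound is uninformative here; it does NOT by itself certify existence.

20·p = 6/5 ≈ 1.200; existence NOT certified by the union bound.


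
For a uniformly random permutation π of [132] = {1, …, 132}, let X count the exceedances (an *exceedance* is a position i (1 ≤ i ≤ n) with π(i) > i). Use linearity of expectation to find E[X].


Write X = Σ_{i=1}^{132} X_i, where X_i = 1_{π(i) > i}.
For each fixed i, π(i) is uniform over {1, …, 132} (marginal of a uniform permutation), so P[π(i) > i] = (n − i)/n. Summing: Σ_{i=1}^{132} (n − i)/n = (0 + 1 + … + 131)/132 = 132(132 − 1)/(2·132) = (132 − 1)/2.
Hence E[X] = Σ_{i=1}^{132} (132 − i)/132 = 131/2 ≈ 65.5000.

E[X] = 131/2 = 65.5000.


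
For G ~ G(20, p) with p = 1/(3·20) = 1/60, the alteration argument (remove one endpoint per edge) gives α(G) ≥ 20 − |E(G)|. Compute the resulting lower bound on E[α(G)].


E[|E(G)|] = C(20, 2)·p = 190 · (1/60) = 19/6.
E[α(G)] ≥ n − E[|E(G)|] = 20 − 19/6 = 101/6.
Numerically: ≈ 16.833.
(This is only a lower bound; the true E[α(G)] may be larger.)

E[α(G)] ≥ 101/6 ≈ 16.833.


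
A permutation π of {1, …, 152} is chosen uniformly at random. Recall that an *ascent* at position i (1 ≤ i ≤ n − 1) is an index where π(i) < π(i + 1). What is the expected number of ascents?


Write X = Σ X_I over i = 1, …, 151, with X_I the indicator of one ascent.
There are 151 indicators.
For each fixed i, the pair (π(i), π(i+1)) is a uniformly random ordered pair of distinct values from {1, …, 152}; by symmetry P[π(i) < π(i+1)] = 1/2.
By linearity: E[X] = 151 · (1/2) = (152 − 1) · (1/2) = 151/2 ≈ 75.50000.

E[X] = 151/2 = 75.50000.


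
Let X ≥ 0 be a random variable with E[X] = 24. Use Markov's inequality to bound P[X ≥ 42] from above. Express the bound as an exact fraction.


μ = E[X] = 24, a = 42.
Markov: P[X ≥ 42] ≤ μ/a = (24)/42 = 4/7.
Numerically: ≈ 0.5714.
(Since a = 42 > μ = 24.0000, the bound 4/7 is < 1 and informative.)

P[X ≥ 42] ≤ 4/7 ≈ 0.5714.


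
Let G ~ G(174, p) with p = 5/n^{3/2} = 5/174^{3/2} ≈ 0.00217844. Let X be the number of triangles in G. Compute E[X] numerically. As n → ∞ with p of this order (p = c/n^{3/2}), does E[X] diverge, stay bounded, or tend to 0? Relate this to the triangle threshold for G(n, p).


Number of potential triangles: C(174, 3) = 862924.
Each occurs with probability p³ ≈ (0.00217844)³ ≈ 1.03380445e-08.
By linearity: E[X] = C(174, 3)·p³ ≈ 862924 · 1.03380445e-08 ≈ 0.008921.
Since α = 3/2 > 1, p = c/n^{3/2} = o(1/n) is below the triangle threshold p ~ 1/n. Asymptotically E[X] ~ (c³/6)·n^{3(1−α)} = (5³/6)·n^{-1.5} → 0, so by Markov's inequality G has no triangles w.h.p.

E[X] ≈ 0.008921; in regime p = Θ(1/n^{3/2}) E[X] tends to 0 (below the triangle threshold p ~ 1/n).


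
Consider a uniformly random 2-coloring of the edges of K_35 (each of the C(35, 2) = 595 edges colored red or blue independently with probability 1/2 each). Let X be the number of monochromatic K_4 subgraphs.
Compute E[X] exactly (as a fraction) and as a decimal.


Let X = Σ_S X_S over the C(35, 4) = 52360 subsets S of size 4, where X_S = 1 if the K_4 on S is monochromatic.
For a fixed S, the K_4 on S has C(4, 2) = 6 edges. P[all 6 edges red] = (1/2)^6, and likewise for blue, so P[monochromatic] = 2·(1/2)^6 = 2^{1 − 6} = 1/32.
Summing: E[X] = C(35, 4) · 2^{1 − 6} = 52360 · 1/32 = 6545/4.
Numerically: E[X] ≈ 1636.25000.

E[X] = C(35,4)·2^(1−C(4,2)) = 6545/4 ≈ 1636.25000.


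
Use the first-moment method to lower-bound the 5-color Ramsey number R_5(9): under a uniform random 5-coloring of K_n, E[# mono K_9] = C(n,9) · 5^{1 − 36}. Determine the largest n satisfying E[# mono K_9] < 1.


We need C(n, 9) · 5^{1 − 36} < 1, i.e. C(n, 9) < 5^{36 − 1} = 2910383045673370361328125.
Check values of n near the boundary:
  n = 2165: C(2165, 9) = 2832220612024886803272630; 2832220612024886803272630 < 2910383045673370361328125? YES
  n = 2166: C(2166, 9) = 2844037944203015677277940; 2844037944203015677277940 < 2910383045673370361328125? YES
  n = 2167: C(2167, 9) = 2855899084841489792706810; 2855899084841489792706810 < 2910383045673370361328125? YES
  n = 2168: C(2168, 9) = 2867804175977929537095120; 2867804175977929537095120 < 2910383045673370361328125? YES
  n = 2169: C(2169, 9) = 2879753360044504243499683; 2879753360044504243499683 < 2910383045673370361328125? YES
  n = 2170: C(2170, 9) = 2891746779868845075610510; 2891746779868845075610510 < 2910383045673370361328125? YES
  n = 2171: C(2171, 9) = 2903784578674959601827205; 2903784578674959601827205 < 2910383045673370361328125? YES
  n = 2172: C(2172, 9) = 2915866900084148060642020; 2915866900084148060642020 < 2910383045673370361328125? NO
The largest n with C(n, 9) < 2910383045673370361328125 is n = 2171 (where E[X] = 580756915734991920365441/582076609134674072265625 ≈ 0.998). Hence R_5(9) > 2171, i.e. R_5(9) ≥ 2172.

Largest n = 2171; hence R_5(9) > 2171.


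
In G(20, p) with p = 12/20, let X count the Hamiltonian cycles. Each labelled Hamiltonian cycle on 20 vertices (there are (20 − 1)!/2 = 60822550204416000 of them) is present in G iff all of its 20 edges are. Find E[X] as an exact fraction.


K_20 has (20 − 1)!/2 = 60822550204416000 labelled Hamiltonian cycles.
For each such Hamiltonian cycle H, let X_H = 1 if all 20 edges of H are present in G. Then P[X_H = 1] = p^{20} = (3/5)^{20} = 3486784401/95367431640625.
By linearity of expectation: E[X] = Σ_H E[X_H] = 60822550204416000 · p^{20} = 60822550204416000 · 3486784401/95367431640625 = 1696600954254376560918528/762939453125.
Numerically: E[X] ≈ 2.22e+12.

E[X] = 60822550204416000 · (3/5)^{20} = 1696600954254376560918528/762939453125 ≈ 2.22e+12.


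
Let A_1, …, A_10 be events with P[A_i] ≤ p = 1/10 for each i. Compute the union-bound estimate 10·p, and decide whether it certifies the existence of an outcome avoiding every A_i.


Union bound: P[∪_{i=1}^{10} A_i] ≤ Σ_i P[A_i] ≤ 10·p = 10·(1/10) = 1.
Numerically: 1 ≈ 1.0000000.
Is 1 < 1? NO.
Since the bound 1 is ≥ 1, the union bound is uninformative here; it does NOT by itself certify existence.

10·p = 1 ≈ 1.0000000; existence NOT certified by the union bound.


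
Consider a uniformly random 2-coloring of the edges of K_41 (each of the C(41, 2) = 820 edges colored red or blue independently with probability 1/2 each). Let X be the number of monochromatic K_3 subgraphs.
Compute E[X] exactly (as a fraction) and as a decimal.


Let X = Σ_S X_S over the C(41, 3) = 10660 subsets S of size 3, where X_S = 1 if the K_3 on S is monochromatic.
For a fixed S, the K_3 on S has C(3, 2) = 3 edges. P[all 3 edges red] = (1/2)^3, and likewise for blue, so P[monochromatic] = 2·(1/2)^3 = 2^{1 − 3} = 1/4.
Summing: E[X] = C(41, 3) · 2^{1 − 3} = 10660 · 1/4 = 2665.
Numerically: E[X] ≈ 2665.000.

E[X] = C(41,3)·2^(1−C(3,2)) = 2665 ≈ 2665.000.


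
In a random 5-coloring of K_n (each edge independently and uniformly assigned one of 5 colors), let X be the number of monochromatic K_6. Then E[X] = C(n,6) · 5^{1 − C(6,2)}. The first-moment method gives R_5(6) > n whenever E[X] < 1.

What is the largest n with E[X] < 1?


We need C(n, 6) · 5^{1 − 15} < 1, i.e. C(n, 6) < 5^{15 − 1} = 6103515625.
Check values of n near the boundary:
  n = 127: C(127, 6) = 5169379425; 5169379425 < 6103515625? YES
  n = 128: C(128, 6) = 5423611200; 5423611200 < 6103515625? YES
  n = 129: C(129, 6) = 5688177600; 5688177600 < 6103515625? YES
  n = 130: C(130, 6) = 5963412000; 5963412000 < 6103515625? YES
  n = 131: C(131, 6) = 6249655776; 6249655776 < 6103515625? NO
  n = 132: C(132, 6) = 6547258432; 6547258432 < 6103515625? NO
The largest n with C(n, 6) < 6103515625 is n = 130 (where E[X] = 47707296/48828125 ≈ 0.9770). Hence R_5(6) > 130, i.e. R_5(6) ≥ 131.

Largest n = 130; hence R_5(6) > 130.


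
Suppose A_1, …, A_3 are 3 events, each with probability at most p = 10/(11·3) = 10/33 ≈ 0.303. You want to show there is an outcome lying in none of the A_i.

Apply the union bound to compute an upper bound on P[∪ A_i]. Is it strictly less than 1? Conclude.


Union bound: P[∪_{i=1}^{3} A_i] ≤ Σ_i P[A_i] ≤ 3·p = 3·(10/33) = 10/11.
Numerically: 10/11 ≈ 0.909.
Is 10/11 < 1? YES.
Since P[∪ A_i] ≤ 10/11 < 1, the complement has P[∩ A_i^c] ≥ 1 − 10/11 = 1/11 > 0, so some outcome avoids every A_i.

3·p = 10/11 ≈ 0.909; existence CERTIFIED by the union bound.


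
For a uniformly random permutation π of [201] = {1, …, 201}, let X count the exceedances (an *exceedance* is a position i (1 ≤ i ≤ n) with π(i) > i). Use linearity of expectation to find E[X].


Write X = Σ_{i=1}^{201} X_i, where X_i = 1_{π(i) > i}.
For each fixed i, π(i) is uniform over {1, …, 201} (marginal of a uniform permutation), so P[π(i) > i] = (n − i)/n. Summing: Σ_{i=1}^{201} (n − i)/n = (0 + 1 + … + 200)/201 = 201(201 − 1)/(2·201) = (201 − 1)/2.
Hence E[X] = Σ_{i=1}^{201} (201 − i)/201 = 100 ≈ 100.000000.

E[X] = 100 = 100.000000.


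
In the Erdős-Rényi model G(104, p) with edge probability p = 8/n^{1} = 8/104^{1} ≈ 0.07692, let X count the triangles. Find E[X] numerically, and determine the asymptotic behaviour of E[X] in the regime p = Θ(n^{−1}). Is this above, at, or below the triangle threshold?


Number of potential triangles: C(104, 3) = 182104.
Each occurs with probability p³ ≈ (0.07692)³ ≈ 4.551661e-04.
By linearity: E[X] = C(104, 3)·p³ ≈ 182104 · 4.551661e-04 ≈ 82.8876.
Here α = 1, so p = 8/n is exactly at the triangle threshold p ~ 1/n. Asymptotically E[X] → c³/6 = 8³/6 = 256/3 ≈ 85.3333, a bounded constant. In this regime the triangle count is asymptotically Poisson(c³/6).

E[X] ≈ 82.8876; in regime p = Θ(1/n^{1}) E[X] stays bounded (at the triangle threshold p ~ 1/n).


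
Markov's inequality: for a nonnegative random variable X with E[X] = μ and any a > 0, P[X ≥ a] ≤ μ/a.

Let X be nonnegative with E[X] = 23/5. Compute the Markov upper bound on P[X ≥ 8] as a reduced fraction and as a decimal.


μ = E[X] = 23/5, a = 8.
Markov: P[X ≥ 8] ≤ μ/a = (23/5)/8 = 23/40.
Numerically: ≈ 0.575000.
(Since a = 8 > μ = 4.600000, the bound 23/40 is < 1 and informative.)

P[X ≥ 8] ≤ 23/40 ≈ 0.575000.


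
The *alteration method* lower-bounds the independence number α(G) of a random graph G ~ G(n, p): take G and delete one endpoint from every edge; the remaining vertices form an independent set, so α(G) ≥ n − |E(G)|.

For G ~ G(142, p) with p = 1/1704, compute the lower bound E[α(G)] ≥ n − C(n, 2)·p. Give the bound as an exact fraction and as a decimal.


E[|E(G)|] = C(142, 2)·p = 10011 · (1/1704) = 47/8.
E[α(G)] ≥ n − E[|E(G)|] = 142 − 47/8 = 1089/8.
Numerically: ≈ 136.1250.
(This is only a lower bound; the true E[α(G)] may be larger.)

E[α(G)] ≥ 1089/8 ≈ 136.1250.


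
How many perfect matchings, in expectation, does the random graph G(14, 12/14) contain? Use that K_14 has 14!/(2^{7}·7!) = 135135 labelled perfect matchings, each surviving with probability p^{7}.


K_14 has 14!/(2^{7}·7!) = 135135 labelled perfect matchings.
For each such perfect matching H, let X_H = 1 if all 7 edges of H are present in G. Then P[X_H = 1] = p^{7} = (6/7)^{7} = 279936/823543.
By linearity: E[X] = Σ_H E[X_H] = 135135 · p^{7} = 135135 · 279936/823543 = 5404164480/117649.
Numerically: E[X] ≈ 45934.6.

E[X] = 135135 · (6/7)^{7} = 5404164480/117649 ≈ 45934.6.


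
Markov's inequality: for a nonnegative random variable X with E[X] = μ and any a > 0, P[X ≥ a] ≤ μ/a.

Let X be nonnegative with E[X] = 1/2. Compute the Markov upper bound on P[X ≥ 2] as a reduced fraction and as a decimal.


μ = E[X] = 1/2, a = 2.
Markov: P[X ≥ 2] ≤ μ/a = (1/2)/2 = 1/4.
Numerically: ≈ 0.250000.
(Since a = 2 > μ = 0.500000, the bound 1/4 is < 1 and informative.)

P[X ≥ 2] ≤ 1/4 ≈ 0.250000.


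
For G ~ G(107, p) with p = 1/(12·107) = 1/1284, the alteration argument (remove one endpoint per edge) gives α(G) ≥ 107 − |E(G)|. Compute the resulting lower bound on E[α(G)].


E[|E(G)|] = C(107, 2)·p = 5671 · (1/1284) = 53/12.
E[α(G)] ≥ n − E[|E(G)|] = 107 − 53/12 = 1231/12.
Numerically: ≈ 102.583.
(This is only a lower bound; the true E[α(G)] may be larger.)

E[α(G)] ≥ 1231/12 ≈ 102.583.


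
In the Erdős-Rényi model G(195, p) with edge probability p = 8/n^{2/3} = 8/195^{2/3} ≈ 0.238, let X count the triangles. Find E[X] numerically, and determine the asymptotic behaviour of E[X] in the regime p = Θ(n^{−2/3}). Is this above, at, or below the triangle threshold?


Number of potential triangles: C(195, 3) = 1216865.
Each occurs with probability p³ ≈ (0.238)³ ≈ 1.34648e-02.
By linearity: E[X] = C(195, 3)·p³ ≈ 1216865 · 1.34648e-02 ≈ 16384.875.
Since α = 2/3 < 1, p = c/n^{2/3} ≫ 1/n is above the triangle threshold p ~ 1/n. Asymptotically E[X] ~ (c³/6)·n^{3(1−α)} = (8³/6)·n^{1} → ∞; triangles are abundant w.h.p.

E[X] ≈ 16384.875; in regime p = Θ(1/n^{2/3}) E[X] diverges (above the triangle threshold p ~ 1/n).


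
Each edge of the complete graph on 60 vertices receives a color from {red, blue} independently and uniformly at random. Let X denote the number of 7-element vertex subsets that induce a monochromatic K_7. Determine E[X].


Let X = Σ_S X_S over the C(60, 7) = 386206920 subsets S of size 7, where X_S = 1 if the K_7 on S is monochromatic.
For a fixed S, the K_7 on S has C(7, 2) = 21 edges. P[all 21 edges red] = (1/2)^21, and likewise for blue, so P[monochromatic] = 2·(1/2)^21 = 2^{1 − 21} = 1/1048576.
By linearity of expectation: E[X] = C(60, 7) · 2^{1 − 21} = 386206920 · 1/1048576 = 48275865/131072.
Numerically: E[X] ≈ 368.31562.

E[X] = C(60,7)·2^(1−C(7,2)) = 48275865/131072 ≈ 368.31562.


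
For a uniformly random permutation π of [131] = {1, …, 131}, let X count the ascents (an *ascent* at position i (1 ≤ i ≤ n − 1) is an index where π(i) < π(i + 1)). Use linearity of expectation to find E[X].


Write X = Σ X_I over i = 1, …, 130, with X_I the indicator of one ascent.
There are 130 indicators.
For each fixed i, the pair (π(i), π(i+1)) is a uniformly random ordered pair of distinct values from {1, …, 131}; by symmetry P[π(i) < π(i+1)] = 1/2.
By linearity: E[X] = 130 · (1/2) = (131 − 1) · (1/2) = 65 ≈ 65.0000.

E[X] = 65 = 65.0000.


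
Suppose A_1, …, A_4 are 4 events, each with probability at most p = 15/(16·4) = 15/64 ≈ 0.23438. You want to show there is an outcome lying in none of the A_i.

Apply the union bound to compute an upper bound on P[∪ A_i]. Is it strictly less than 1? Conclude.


Union bound: P[∪_{i=1}^{4} A_i] ≤ Σ_i P[A_i] ≤ 4·p = 4·(15/64) = 15/16.
Numerically: 15/16 ≈ 0.93750.
Is 15/16 < 1? YES.
Since P[∪ A_i] ≤ 15/16 < 1, the complement has P[∩ A_i^c] ≥ 1 − 15/16 = 1/16 > 0, so some outcome avoids every A_i.

4·p = 15/16 ≈ 0.93750; existence CERTIFIED by the union bound.


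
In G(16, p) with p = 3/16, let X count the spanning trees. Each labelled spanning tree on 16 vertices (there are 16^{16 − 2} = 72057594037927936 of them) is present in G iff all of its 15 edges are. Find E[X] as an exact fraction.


K_16 has 16^{16 − 2} = 72057594037927936 labelled spanning trees.
For each such spanning tree H, let X_H = 1 if all 15 edges of H are present in G. Then P[X_H = 1] = p^{15} = (3/16)^{15} = 14348907/1152921504606846976.
Summing the indicators: E[X] = Σ_H E[X_H] = 72057594037927936 · p^{15} = 72057594037927936 · 14348907/1152921504606846976 = 14348907/16.
Numerically: E[X] ≈ 8.97e+05.

E[X] = 72057594037927936 · (3/16)^{15} = 14348907/16 ≈ 8.97e+05.


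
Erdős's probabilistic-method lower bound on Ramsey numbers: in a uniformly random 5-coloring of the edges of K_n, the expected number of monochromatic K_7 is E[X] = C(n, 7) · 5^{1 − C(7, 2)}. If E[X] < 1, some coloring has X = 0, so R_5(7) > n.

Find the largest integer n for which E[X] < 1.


We need C(n, 7) · 5^{1 − 21} < 1, i.e. C(n, 7) < 5^{21 − 1} = 95367431640625.
Check values of n near the boundary:
  n = 333: C(333, 7) = 84549532139028; 84549532139028 < 95367431640625? YES
  n = 334: C(334, 7) = 86359460961576; 86359460961576 < 95367431640625? YES
  n = 335: C(335, 7) = 88202498238195; 88202498238195 < 95367431640625? YES
  n = 336: C(336, 7) = 90079147136880; 90079147136880 < 95367431640625? YES
  n = 337: C(337, 7) = 91989916924632; 91989916924632 < 95367431640625? YES
  n = 338: C(338, 7) = 93935323022736; 93935323022736 < 95367431640625? YES
  n = 339: C(339, 7) = 95915887062372; 95915887062372 < 95367431640625? NO
  n = 340: C(340, 7) = 97932136940560; 97932136940560 < 95367431640625? NO
The largest n with C(n, 7) < 95367431640625 is n = 338 (where E[X] = 93935323022736/95367431640625 ≈ 0.98498). Hence R_5(7) > 338, i.e. R_5(7) ≥ 339.

Largest n = 338; hence R_5(7) > 338.


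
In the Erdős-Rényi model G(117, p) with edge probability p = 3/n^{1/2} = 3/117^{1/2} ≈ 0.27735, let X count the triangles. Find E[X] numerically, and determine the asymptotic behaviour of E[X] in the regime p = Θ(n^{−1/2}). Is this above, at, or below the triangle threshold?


Number of potential triangles: C(117, 3) = 260130.
Each occurs with probability p³ ≈ (0.27735)³ ≈ 2.1334623e-02.
By linearity: E[X] = C(117, 3)·p³ ≈ 260130 · 2.1334623e-02 ≈ 5549.77546.
Since α = 1/2 < 1, p = c/n^{1/2} ≫ 1/n is above the triangle threshold p ~ 1/n. Asymptotically E[X] ~ (c³/6)·n^{3(1−α)} = (3³/6)·n^{1.5} → ∞; triangles are abundant w.h.p.

E[X] ≈ 5549.77546; in regime p = Θ(1/n^{1/2}) E[X] diverges (above the triangle threshold p ~ 1/n).


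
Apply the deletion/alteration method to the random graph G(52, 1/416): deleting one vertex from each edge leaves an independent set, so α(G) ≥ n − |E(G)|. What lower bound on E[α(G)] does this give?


E[|E(G)|] = C(52, 2)·p = 1326 · (1/416) = 51/16.
E[α(G)] ≥ n − E[|E(G)|] = 52 − 51/16 = 781/16.
Numerically: ≈ 48.812.
(This is only a lower bound; the true E[α(G)] may be larger.)

E[α(G)] ≥ 781/16 ≈ 48.812.


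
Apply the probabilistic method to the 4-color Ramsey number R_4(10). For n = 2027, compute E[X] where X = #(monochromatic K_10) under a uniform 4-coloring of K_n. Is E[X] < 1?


E[X] = C(2027, 10) · 4^{1 − 45} = 315586117401470604332341335 · 4^{−44} = 315586117401470604332341335/309485009821345068724781056.
As a reduced fraction: E[X] = 315586117401470604332341335/309485009821345068724781056 ≈ 1.020.
Is E[X] < 1? NO.
Since E[X] ≥ 1, the first-moment bound is inconclusive at n = 2027; it does NOT by itself certify R_4(10) > 2027.

E[X] = 315586117401470604332341335/309485009821345068724781056 ≈ 1.020; E[X] ≥ 1; first-moment method inconclusive here.


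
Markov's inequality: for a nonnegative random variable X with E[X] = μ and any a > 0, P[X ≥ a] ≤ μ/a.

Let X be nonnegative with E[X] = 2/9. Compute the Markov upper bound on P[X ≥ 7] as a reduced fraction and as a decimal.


μ = E[X] = 2/9, a = 7.
Markov: P[X ≥ 7] ≤ μ/a = (2/9)/7 = 2/63.
Numerically: ≈ 0.032.
(Since a = 7 > μ = 0.222, the bound 2/63 is < 1 and informative.)

P[X ≥ 7] ≤ 2/63 ≈ 0.032.


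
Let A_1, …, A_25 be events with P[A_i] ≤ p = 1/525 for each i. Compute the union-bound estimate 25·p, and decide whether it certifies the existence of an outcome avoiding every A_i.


Union bound: P[∪_{i=1}^{25} A_i] ≤ Σ_i P[A_i] ≤ 25·p = 25·(1/525) = 1/21.
Numerically: 1/21 ≈ 0.0476.
Is 1/21 < 1? YES.
Since P[∪ A_i] ≤ 1/21 < 1, the complement has P[∩ A_i^c] ≥ 1 − 1/21 = 20/21 > 0, so some outcome avoids every A_i.

25·p = 1/21 ≈ 0.0476; existence CERTIFIED by the union bound.


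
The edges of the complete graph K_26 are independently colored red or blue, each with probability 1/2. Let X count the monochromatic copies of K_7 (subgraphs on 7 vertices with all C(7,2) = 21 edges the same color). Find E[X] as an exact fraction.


Let X = Σ_S X_S over the C(26, 7) = 657800 subsets S of size 7, where X_S = 1 if the K_7 on S is monochromatic.
For a fixed S, the K_7 on S has C(7, 2) = 21 edges. P[all 21 edges red] = (1/2)^21, and likewise for blue, so P[monochromatic] = 2·(1/2)^21 = 2^{1 − 21} = 1/1048576.
By linearity of expectation: E[X] = C(26, 7) · 2^{1 − 21} = 657800 · 1/1048576 = 82225/131072.
Numerically: E[X] ≈ 0.62733.

E[X] = C(26,7)·2^(1−C(7,2)) = 82225/131072 ≈ 0.62733.


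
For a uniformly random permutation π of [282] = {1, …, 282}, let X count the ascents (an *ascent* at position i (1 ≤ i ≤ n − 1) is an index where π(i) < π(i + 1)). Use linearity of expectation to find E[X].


Write X = Σ X_I over i = 1, …, 281, with X_I the indicator of one ascent.
There are 281 indicators.
For each fixed i, the pair (π(i), π(i+1)) is a uniformly random ordered pair of distinct values from {1, …, 282}; by symmetry P[π(i) < π(i+1)] = 1/2.
By linearity: E[X] = 281 · (1/2) = (282 − 1) · (1/2) = 281/2 ≈ 140.500000.

E[X] = 281/2 = 140.500000.


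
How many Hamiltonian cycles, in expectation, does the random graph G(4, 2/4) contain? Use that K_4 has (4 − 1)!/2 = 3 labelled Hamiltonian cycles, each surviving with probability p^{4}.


K_4 has (4 − 1)!/2 = 3 labelled Hamiltonian cycles.
For each such Hamiltonian cycle H, let X_H = 1 if all 4 edges of H are present in G. Then P[X_H = 1] = p^{4} = (1/2)^{4} = 1/16.
Summing the indicators: E[X] = Σ_H E[X_H] = 3 · p^{4} = 3 · 1/16 = 3/16.
Numerically: E[X] ≈ 0.1875.

E[X] = 3 · (1/2)^{4} = 3/16 ≈ 0.1875.


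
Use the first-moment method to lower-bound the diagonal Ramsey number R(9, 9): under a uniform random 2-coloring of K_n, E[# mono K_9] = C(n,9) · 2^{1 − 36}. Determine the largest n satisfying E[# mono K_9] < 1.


We need C(n, 9) · 2^{1 − 36} < 1, i.e. C(n, 9) < 2^{36 − 1} = 34359738368.
Check values of n near the boundary:
  n = 62: C(62, 9) = 20286591270; 20286591270 < 34359738368? YES
  n = 63: C(63, 9) = 23667689815; 23667689815 < 34359738368? YES
  n = 64: C(64, 9) = 27540584512; 27540584512 < 34359738368? YES
  n = 65: C(65, 9) = 31966749880; 31966749880 < 34359738368? YES
  n = 66: C(66, 9) = 37014131440; 37014131440 < 34359738368? NO
  n = 67: C(67, 9) = 42757703560; 42757703560 < 34359738368? NO
The largest n with C(n, 9) < 34359738368 is n = 65 (where E[X] = 3995843735/4294967296 ≈ 0.9303549). Hence R(9, 9) > 65, i.e. R(9, 9) ≥ 66.

Largest n = 65; hence R(9, 9) > 65.


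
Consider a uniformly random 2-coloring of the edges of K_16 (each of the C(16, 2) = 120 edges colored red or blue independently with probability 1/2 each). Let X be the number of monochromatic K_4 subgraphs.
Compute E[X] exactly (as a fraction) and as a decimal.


Let X = Σ_S X_S over the C(16, 4) = 1820 subsets S of size 4, where X_S = 1 if the K_4 on S is monochromatic.
For a fixed S, the K_4 on S has C(4, 2) = 6 edges. P[all 6 edges red] = (1/2)^6, and likewise for blue, so P[monochromatic] = 2·(1/2)^6 = 2^{1 − 6} = 1/32.
By linearity: E[X] = C(16, 4) · 2^{1 − 6} = 1820 · 1/32 = 455/8.
Numerically: E[X] ≈ 56.87500.

E[X] = C(16,4)·2^(1−C(4,2)) = 455/8 ≈ 56.87500.


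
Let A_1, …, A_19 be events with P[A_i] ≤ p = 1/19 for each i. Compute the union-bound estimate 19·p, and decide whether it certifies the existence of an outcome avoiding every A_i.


Union bound: P[∪_{i=1}^{19} A_i] ≤ Σ_i P[A_i] ≤ 19·p = 19·(1/19) = 1.
Numerically: 1 ≈ 1.000000.
Is 1 < 1? NO.
Since the bound 1 is ≥ 1, the union bound is uninformative here; it does NOT by itself certify existence.

19·p = 1 ≈ 1.000000; existence NOT certified by the union bound.


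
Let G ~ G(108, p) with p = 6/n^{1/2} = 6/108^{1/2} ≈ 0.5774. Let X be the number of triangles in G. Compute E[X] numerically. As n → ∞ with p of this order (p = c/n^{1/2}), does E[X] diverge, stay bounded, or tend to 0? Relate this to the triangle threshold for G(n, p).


Number of potential triangles: C(108, 3) = 204156.
Each occurs with probability p³ ≈ (0.5774)³ ≈ 1.924501e-01.
By linearity: E[X] = C(108, 3)·p³ ≈ 204156 · 1.924501e-01 ≈ 39289.8405.
Since α = 1/2 < 1, p = c/n^{1/2} ≫ 1/n is above the triangle threshold p ~ 1/n. Asymptotically E[X] ~ (c³/6)·n^{3(1−α)} = (6³/6)·n^{1.5} → ∞; triangles are abundant w.h.p.

E[X] ≈ 39289.8405; in regime p = Θ(1/n^{1/2}) E[X] diverges (above the triangle threshold p ~ 1/n).


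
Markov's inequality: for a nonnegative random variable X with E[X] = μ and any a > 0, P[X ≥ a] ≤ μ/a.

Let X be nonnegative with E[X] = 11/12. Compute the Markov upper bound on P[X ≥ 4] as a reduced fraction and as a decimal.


μ = E[X] = 11/12, a = 4.
Markov: P[X ≥ 4] ≤ μ/a = (11/12)/4 = 11/48.
Numerically: ≈ 0.2292.
(Since a = 4 > μ = 0.9167, the bound 11/48 is < 1 and informative.)

P[X ≥ 4] ≤ 11/48 ≈ 0.2292.


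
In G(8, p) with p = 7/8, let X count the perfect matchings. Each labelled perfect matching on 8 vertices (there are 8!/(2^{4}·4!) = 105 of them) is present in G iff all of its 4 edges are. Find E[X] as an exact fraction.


K_8 has 8!/(2^{4}·4!) = 105 labelled perfect matchings.
For each such perfect matching H, let X_H = 1 if all 4 edges of H are present in G. Then P[X_H = 1] = p^{4} = (7/8)^{4} = 2401/4096.
Summing the indicators: E[X] = Σ_H E[X_H] = 105 · p^{4} = 105 · 2401/4096 = 252105/4096.
Numerically: E[X] ≈ 61.5.

E[X] = 105 · (7/8)^{4} = 252105/4096 ≈ 61.5.


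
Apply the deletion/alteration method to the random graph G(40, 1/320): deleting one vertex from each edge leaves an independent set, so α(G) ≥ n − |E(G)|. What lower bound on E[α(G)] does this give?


E[|E(G)|] = C(40, 2)·p = 780 · (1/320) = 39/16.
E[α(G)] ≥ n − E[|E(G)|] = 40 − 39/16 = 601/16.
Numerically: ≈ 37.562500.
(This is only a lower bound; the true E[α(G)] may be larger.)

E[α(G)] ≥ 601/16 ≈ 37.562500.


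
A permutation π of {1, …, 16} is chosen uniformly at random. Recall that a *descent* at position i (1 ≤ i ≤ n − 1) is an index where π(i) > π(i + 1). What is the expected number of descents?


Write X = Σ X_I over i = 1, …, 15, with X_I the indicator of one descent.
There are 15 indicators.
For each fixed i, the pair (π(i), π(i+1)) is a uniformly random ordered pair of distinct values from {1, …, 16}; by symmetry P[π(i) > π(i+1)] = 1/2.
By linearity: E[X] = 15 · (1/2) = (16 − 1) · (1/2) = 15/2 ≈ 7.5000.

E[X] = 15/2 = 7.5000.


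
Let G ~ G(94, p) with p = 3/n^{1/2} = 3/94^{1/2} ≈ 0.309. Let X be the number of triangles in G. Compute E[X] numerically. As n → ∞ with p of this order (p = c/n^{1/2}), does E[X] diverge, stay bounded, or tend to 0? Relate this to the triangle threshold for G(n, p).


Number of potential triangles: C(94, 3) = 134044.
Each occurs with probability p³ ≈ (0.309)³ ≈ 2.96259e-02.
By linearity: E[X] = C(94, 3)·p³ ≈ 134044 · 2.96259e-02 ≈ 3971.178.
Since α = 1/2 < 1, p = c/n^{1/2} ≫ 1/n is above the triangle threshold p ~ 1/n. Asymptotically E[X] ~ (c³/6)·n^{3(1−α)} = (3³/6)·n^{1.5} → ∞; triangles are abundant w.h.p.

E[X] ≈ 3971.178; in regime p = Θ(1/n^{1/2}) E[X] diverges (above the triangle threshold p ~ 1/n).


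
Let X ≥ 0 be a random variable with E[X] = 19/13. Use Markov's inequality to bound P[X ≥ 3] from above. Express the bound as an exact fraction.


μ = E[X] = 19/13, a = 3.
Markov: P[X ≥ 3] ≤ μ/a = (19/13)/3 = 19/39.
Numerically: ≈ 0.48718.
(Since a = 3 > μ = 1.46154, the bound 19/39 is < 1 and informative.)

P[X ≥ 3] ≤ 19/39 ≈ 0.48718.


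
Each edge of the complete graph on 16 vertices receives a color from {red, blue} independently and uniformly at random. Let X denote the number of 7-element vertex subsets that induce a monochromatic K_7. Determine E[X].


Let X = Σ_S X_S over the C(16, 7) = 11440 subsets S of size 7, where X_S = 1 if the K_7 on S is monochromatic.
For a fixed S, the K_7 on S has C(7, 2) = 21 edges. P[all 21 edges red] = (1/2)^21, and likewise for blue, so P[monochromatic] = 2·(1/2)^21 = 2^{1 − 21} = 1/1048576.
Summing: E[X] = C(16, 7) · 2^{1 − 21} = 11440 · 1/1048576 = 715/65536.
Numerically: E[X] ≈ 0.0109.

E[X] = C(16,7)·2^(1−C(7,2)) = 715/65536 ≈ 0.0109.


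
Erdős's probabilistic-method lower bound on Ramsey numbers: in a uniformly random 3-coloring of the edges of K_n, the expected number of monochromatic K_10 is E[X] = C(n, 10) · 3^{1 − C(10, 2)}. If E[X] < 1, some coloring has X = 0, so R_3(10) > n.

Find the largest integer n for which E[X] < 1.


We need C(n, 10) · 3^{1 − 45} < 1, i.e. C(n, 10) < 3^{45 − 1} = 984770902183611232881.
Check values of n near the boundary:
  n = 569: C(569, 10) = 905357721286137524328; 905357721286137524328 < 984770902183611232881? YES
  n = 570: C(570, 10) = 921524823451961408691; 921524823451961408691 < 984770902183611232881? YES
  n = 571: C(571, 10) = 937951290893172842001; 937951290893172842001 < 984770902183611232881? YES
  n = 572: C(572, 10) = 954640815642161682606; 954640815642161682606 < 984770902183611232881? YES
  n = 573: C(573, 10) = 971597135635805762226; 971597135635805762226 < 984770902183611232881? YES
  n = 574: C(574, 10) = 988824035203816502691; 988824035203816502691 < 984770902183611232881? NO
  n = 575: C(575, 10) = 1006325345561406175305; 1006325345561406175305 < 984770902183611232881? NO
  n = 576: C(576, 10) = 1024104945306307344480; 1024104945306307344480 < 984770902183611232881? NO
The largest n with C(n, 10) < 984770902183611232881 is n = 573 (where E[X] = 35985079097622435638/36472996377170786403 ≈ 0.98662). Hence R_3(10) > 573, i.e. R_3(10) ≥ 574.

Largest n = 573; hence R_3(10) > 573.


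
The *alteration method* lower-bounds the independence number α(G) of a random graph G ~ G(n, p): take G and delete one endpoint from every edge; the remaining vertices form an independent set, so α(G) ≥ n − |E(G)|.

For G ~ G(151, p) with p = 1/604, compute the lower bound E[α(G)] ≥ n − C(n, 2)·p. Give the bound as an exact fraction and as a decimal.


E[|E(G)|] = C(151, 2)·p = 11325 · (1/604) = 75/4.
E[α(G)] ≥ n − E[|E(G)|] = 151 − 75/4 = 529/4.
Numerically: ≈ 132.25000.
(This is only a lower bound; the true E[α(G)] may be larger.)

E[α(G)] ≥ 529/4 ≈ 132.25000.


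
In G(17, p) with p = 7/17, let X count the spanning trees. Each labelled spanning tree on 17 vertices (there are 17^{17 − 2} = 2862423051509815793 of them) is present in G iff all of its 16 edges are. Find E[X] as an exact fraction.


K_17 has 17^{17 − 2} = 2862423051509815793 labelled spanning trees.
For each such spanning tree H, let X_H = 1 if all 16 edges of H are present in G. Then P[X_H = 1] = p^{16} = (7/17)^{16} = 33232930569601/48661191875666868481.
By linearity: E[X] = Σ_H E[X_H] = 2862423051509815793 · p^{16} = 2862423051509815793 · 33232930569601/48661191875666868481 = 33232930569601/17.
Numerically: E[X] ≈ 1.9549e+12.

E[X] = 2862423051509815793 · (7/17)^{16} = 33232930569601/17 ≈ 1.9549e+12.


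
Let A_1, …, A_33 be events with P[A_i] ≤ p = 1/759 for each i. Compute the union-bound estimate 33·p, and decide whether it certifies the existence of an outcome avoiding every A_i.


Union bound: P[∪_{i=1}^{33} A_i] ≤ Σ_i P[A_i] ≤ 33·p = 33·(1/759) = 1/23.
Numerically: 1/23 ≈ 0.043.
Is 1/23 < 1? YES.
Since P[∪ A_i] ≤ 1/23 < 1, the complement has P[∩ A_i^c] ≥ 1 − 1/23 = 22/23 > 0, so some outcome avoids every A_i.

33·p = 1/23 ≈ 0.043; existence CERTIFIED by the union bound.
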